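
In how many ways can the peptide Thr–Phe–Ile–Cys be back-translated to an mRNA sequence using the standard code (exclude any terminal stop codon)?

48

Thr: 4 codons.
Phe: 2 codons.
Ile: 3 codons.
Cys: 2 codons.
4 × 2 × 3 × 2 = 48.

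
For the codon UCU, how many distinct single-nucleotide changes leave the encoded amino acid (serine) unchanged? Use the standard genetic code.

Position 1: none → 0 synonymous.
Position 2: none → 0 synonymous.
Position 3: UCC, UCA, UCG → 3 synonymous.
Total: 0 + 0 + 3 = 3.

3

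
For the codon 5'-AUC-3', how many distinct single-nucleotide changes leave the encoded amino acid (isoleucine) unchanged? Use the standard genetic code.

2

Position 1: none → 0 synonymous.
Position 2: none → 0 synonymous.
Position 3: AUU, AUA → 2 synonymous.
Total: 0 + 0 + 2 = 2.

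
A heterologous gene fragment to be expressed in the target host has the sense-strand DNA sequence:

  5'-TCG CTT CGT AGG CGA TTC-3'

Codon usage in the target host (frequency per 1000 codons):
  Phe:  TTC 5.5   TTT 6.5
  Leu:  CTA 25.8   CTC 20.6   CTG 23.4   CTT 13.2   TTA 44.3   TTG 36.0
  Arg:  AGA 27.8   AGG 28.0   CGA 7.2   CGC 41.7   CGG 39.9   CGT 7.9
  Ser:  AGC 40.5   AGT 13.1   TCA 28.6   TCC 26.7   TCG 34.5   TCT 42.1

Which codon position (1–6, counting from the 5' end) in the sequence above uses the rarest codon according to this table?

Codon 1 TCG (Ser): 34.5 per 1000.
Codon 2 CTT (Leu): 13.2 per 1000.
Codon 3 CGT (Arg): 7.9 per 1000.
Codon 4 AGG (Arg): 28.0 per 1000.
Codon 5 CGA (Arg): 7.2 per 1000.
Codon 6 TTC (Phe): 5.5 per 1000.
Lowest frequency is 5.5 at codon 6.

6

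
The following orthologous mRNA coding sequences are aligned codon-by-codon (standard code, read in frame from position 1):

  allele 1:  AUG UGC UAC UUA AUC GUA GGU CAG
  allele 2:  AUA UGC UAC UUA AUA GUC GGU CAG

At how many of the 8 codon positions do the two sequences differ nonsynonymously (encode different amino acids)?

1

Codon 1: AUG Met / AUA Ile — nonsynonymous.
Codon 2: UGC Cys / UGC Cys — identical.
Codon 3: UAC Tyr / UAC Tyr — identical.
Codon 4: UUA Leu / UUA Leu — identical.
Codon 5: AUC Ile / AUA Ile — synonymous.
Codon 6: GUA Val / GUC Val — synonymous.
Codon 7: GGU Gly / GGU Gly — identical.
Codon 8: CAG Gln / CAG Gln — identical.
Nonsynonymous differences: 1.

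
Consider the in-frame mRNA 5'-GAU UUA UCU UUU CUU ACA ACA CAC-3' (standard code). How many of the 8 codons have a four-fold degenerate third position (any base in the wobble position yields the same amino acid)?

4

Codon 1 GAU (Asp): third position 2-fold.
Codon 2 UUA (Leu): third position 2-fold.
Codon 3 UCU (Ser): third position 4-fold.
Codon 4 UUU (Phe): third position 2-fold.
Codon 5 CUU (Leu): third position 4-fold.
Codon 6 ACA (Thr): third position 4-fold.
Codon 7 ACA (Thr): third position 4-fold.
Codon 8 CAC (His): third position 2-fold.
Four-fold degenerate third positions: 4.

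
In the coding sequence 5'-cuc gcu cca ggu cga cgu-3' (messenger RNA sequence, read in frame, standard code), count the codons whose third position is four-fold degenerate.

6

Codon 1 CUC (Leu): third position 4-fold.
Codon 2 GCU (Ala): third position 4-fold.
Codon 3 CCA (Pro): third position 4-fold.
Codon 4 GGU (Gly): third position 4-fold.
Codon 5 CGA (Arg): third position 4-fold.
Codon 6 CGU (Arg): third position 4-fold.
Four-fold degenerate third positions: 6.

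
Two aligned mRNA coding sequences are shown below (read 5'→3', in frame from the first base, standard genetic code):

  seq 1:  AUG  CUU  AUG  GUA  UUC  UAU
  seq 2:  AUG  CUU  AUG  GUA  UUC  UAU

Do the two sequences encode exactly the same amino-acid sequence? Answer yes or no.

yes

Codon 1: AUG Met / AUG Met — identical.
Codon 2: CUU Leu / CUU Leu — identical.
Codon 3: AUG Met / AUG Met — identical.
Codon 4: GUA Val / GUA Val — identical.
Codon 5: UUC Phe / UUC Phe — identical.
Codon 6: UAU Tyr / UAU Tyr — identical.
Nonsynonymous differences: 0 → same protein.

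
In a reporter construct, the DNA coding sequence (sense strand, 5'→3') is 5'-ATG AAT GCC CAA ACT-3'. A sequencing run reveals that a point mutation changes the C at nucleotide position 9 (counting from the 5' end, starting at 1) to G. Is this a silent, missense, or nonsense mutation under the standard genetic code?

silent

Position 9 falls in codon 3: GCC → Ala.
After the substitution the codon is GCG → Ala.
Both encode Ala, so the change is synonymous.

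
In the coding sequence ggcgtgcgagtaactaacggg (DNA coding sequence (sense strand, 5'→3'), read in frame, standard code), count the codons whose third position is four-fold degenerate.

Codon 1 GGC (Gly): third position 4-fold.
Codon 2 GTG (Val): third position 4-fold.
Codon 3 CGA (Arg): third position 4-fold.
Codon 4 GTA (Val): third position 4-fold.
Codon 5 ACT (Thr): third position 4-fold.
Codon 6 AAC (Asn): third position 2-fold.
Codon 7 GGG (Gly): third position 4-fold.
Four-fold degenerate third positions: 6.

6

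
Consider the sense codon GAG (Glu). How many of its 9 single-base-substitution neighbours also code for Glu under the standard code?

Position 1: none → 0 synonymous.
Position 2: none → 0 synonymous.
Position 3: GAA → 1 synonymous.
Total: 0 + 0 + 1 = 1.

1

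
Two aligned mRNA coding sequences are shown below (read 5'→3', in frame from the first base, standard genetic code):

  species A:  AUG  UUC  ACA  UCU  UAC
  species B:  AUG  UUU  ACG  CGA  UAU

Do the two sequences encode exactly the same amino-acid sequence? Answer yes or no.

Codon 1: AUG Met / AUG Met — identical.
Codon 2: UUC Phe / UUU Phe — synonymous.
Codon 3: ACA Thr / ACG Thr — synonymous.
Codon 4: UCU Ser / CGA Arg — nonsynonymous.
Codon 5: UAC Tyr / UAU Tyr — synonymous.
Nonsynonymous differences: 1 → different protein.

no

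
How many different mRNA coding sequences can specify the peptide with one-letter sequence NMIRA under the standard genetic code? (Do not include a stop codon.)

Asn: 2 codons.
Met: 1 codon.
Ile: 3 codons.
Arg: 6 codons.
Ala: 4 codons.
2 × 1 × 3 × 6 × 4 = 144.

144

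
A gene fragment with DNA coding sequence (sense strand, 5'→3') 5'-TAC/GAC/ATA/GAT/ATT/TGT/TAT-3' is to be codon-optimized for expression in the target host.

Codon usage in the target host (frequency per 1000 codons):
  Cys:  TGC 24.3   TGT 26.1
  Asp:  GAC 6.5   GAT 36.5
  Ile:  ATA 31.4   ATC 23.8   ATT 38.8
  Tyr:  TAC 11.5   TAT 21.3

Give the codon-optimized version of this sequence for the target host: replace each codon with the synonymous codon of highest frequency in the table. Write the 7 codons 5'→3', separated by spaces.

Codon 1 (Tyr): best is TAT at 21.3.
Codon 2 (Asp): best is GAT at 36.5.
Codon 3 (Ile): best is ATT at 38.8.
Codon 4 (Asp): best is GAT at 36.5.
Codon 5 (Ile): best is ATT at 38.8.
Codon 6 (Cys): best is TGT at 26.1.
Codon 7 (Tyr): best is TAT at 21.3.

TAT GAT ATT GAT ATT TGT TAT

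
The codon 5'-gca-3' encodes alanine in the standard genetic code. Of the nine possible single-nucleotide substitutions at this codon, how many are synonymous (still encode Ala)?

3

Position 1: none → 0 synonymous.
Position 2: none → 0 synonymous.
Position 3: GCT, GCC, GCG → 3 synonymous.
Total: 0 + 0 + 3 = 3.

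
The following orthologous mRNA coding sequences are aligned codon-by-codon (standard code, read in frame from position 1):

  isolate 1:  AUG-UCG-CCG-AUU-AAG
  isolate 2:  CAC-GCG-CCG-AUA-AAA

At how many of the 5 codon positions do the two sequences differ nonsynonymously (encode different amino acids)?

2

Codon 1: AUG Met / CAC His — nonsynonymous.
Codon 2: UCG Ser / GCG Ala — nonsynonymous.
Codon 3: CCG Pro / CCG Pro — identical.
Codon 4: AUU Ile / AUA Ile — synonymous.
Codon 5: AAG Lys / AAA Lys — synonymous.
Nonsynonymous differences: 2.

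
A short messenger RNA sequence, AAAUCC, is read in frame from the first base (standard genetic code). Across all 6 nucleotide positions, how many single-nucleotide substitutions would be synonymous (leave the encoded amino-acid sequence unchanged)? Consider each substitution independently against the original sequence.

Codon 1 (AAA, Lys): 1 synonymous substitution.
Codon 2 (UCC, Ser): 3 synonymous substitutions.
Total: 1 + 3 = 4.

4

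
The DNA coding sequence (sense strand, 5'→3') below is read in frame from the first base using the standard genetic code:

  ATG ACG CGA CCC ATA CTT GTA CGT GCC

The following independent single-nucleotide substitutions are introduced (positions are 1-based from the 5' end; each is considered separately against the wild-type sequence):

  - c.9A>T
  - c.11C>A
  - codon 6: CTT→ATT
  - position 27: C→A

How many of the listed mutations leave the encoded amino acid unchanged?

Codon 3: CGA (Arg) → CGT (Arg) — synonymous.
Codon 4: CCC (Pro) → CAC (His) — missense.
Codon 6: CTT (Leu) → ATT (Ile) — missense.
Codon 9: GCC (Ala) → GCA (Ala) — synonymous.
Synonymous: 2 of 4.

2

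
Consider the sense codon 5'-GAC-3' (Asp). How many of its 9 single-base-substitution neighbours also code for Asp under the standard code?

Position 1: none → 0 synonymous.
Position 2: none → 0 synonymous.
Position 3: GAU → 1 synonymous.
Total: 0 + 0 + 1 = 1.

1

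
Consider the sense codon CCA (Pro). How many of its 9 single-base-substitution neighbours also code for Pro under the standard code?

Position 1: none → 0 synonymous.
Position 2: none → 0 synonymous.
Position 3: CCU, CCC, CCG → 3 synonymous.
Total: 0 + 0 + 3 = 3.

3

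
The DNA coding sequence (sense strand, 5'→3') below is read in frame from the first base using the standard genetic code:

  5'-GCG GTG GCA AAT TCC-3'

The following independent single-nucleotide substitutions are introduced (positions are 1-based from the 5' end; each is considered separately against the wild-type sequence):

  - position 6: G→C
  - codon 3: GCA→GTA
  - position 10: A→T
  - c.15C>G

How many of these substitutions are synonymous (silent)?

2

Codon 2: GTG (Val) → GTC (Val) — synonymous.
Codon 3: GCA (Ala) → GTA (Val) — missense.
Codon 4: AAT (Asn) → TAT (Tyr) — missense.
Codon 5: TCC (Ser) → TCG (Ser) — synonymous.
Synonymous: 2 of 4.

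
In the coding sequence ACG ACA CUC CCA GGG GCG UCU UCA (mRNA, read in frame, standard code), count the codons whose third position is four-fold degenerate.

Codon 1 ACG (Thr): third position 4-fold.
Codon 2 ACA (Thr): third position 4-fold.
Codon 3 CUC (Leu): third position 4-fold.
Codon 4 CCA (Pro): third position 4-fold.
Codon 5 GGG (Gly): third position 4-fold.
Codon 6 GCG (Ala): third position 4-fold.
Codon 7 UCU (Ser): third position 4-fold.
Codon 8 UCA (Ser): third position 4-fold.
Four-fold degenerate third positions: 8.

8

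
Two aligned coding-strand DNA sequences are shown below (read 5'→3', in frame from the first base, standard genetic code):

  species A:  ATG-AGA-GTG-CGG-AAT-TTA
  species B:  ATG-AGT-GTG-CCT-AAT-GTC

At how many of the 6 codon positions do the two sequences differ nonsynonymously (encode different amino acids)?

Codon 1: ATG Met / ATG Met — identical.
Codon 2: AGA Arg / AGT Ser — nonsynonymous.
Codon 3: GTG Val / GTG Val — identical.
Codon 4: CGG Arg / CCT Pro — nonsynonymous.
Codon 5: AAT Asn / AAT Asn — identical.
Codon 6: TTA Leu / GTC Val — nonsynonymous.
Nonsynonymous differences: 3.

3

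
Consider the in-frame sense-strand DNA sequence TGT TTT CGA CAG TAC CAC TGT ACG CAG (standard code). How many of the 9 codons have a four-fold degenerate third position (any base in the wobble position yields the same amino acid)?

2

Codon 1 TGT (Cys): third position 2-fold.
Codon 2 TTT (Phe): third position 2-fold.
Codon 3 CGA (Arg): third position 4-fold.
Codon 4 CAG (Gln): third position 2-fold.
Codon 5 TAC (Tyr): third position 2-fold.
Codon 6 CAC (His): third position 2-fold.
Codon 7 TGT (Cys): third position 2-fold.
Codon 8 ACG (Thr): third position 4-fold.
Codon 9 CAG (Gln): third position 2-fold.
Four-fold degenerate third positions: 2.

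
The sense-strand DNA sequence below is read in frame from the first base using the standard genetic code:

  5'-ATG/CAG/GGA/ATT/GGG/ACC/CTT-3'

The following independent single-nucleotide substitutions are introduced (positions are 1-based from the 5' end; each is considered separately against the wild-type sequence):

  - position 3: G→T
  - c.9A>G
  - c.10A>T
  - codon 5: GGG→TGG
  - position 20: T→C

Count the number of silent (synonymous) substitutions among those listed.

1

Codon 1: ATG (Met) → ATT (Ile) — missense.
Codon 3: GGA (Gly) → GGG (Gly) — synonymous.
Codon 4: ATT (Ile) → TTT (Phe) — missense.
Codon 5: GGG (Gly) → TGG (Trp) — missense.
Codon 7: CTT (Leu) → CCT (Pro) — missense.
Synonymous: 1 of 5.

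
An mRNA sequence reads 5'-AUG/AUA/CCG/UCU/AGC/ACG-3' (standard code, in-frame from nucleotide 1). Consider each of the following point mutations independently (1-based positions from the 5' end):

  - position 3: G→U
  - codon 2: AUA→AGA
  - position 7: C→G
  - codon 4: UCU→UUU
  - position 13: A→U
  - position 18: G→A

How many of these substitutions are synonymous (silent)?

Codon 1: AUG (Met) → AUU (Ile) — missense.
Codon 2: AUA (Ile) → AGA (Arg) — missense.
Codon 3: CCG (Pro) → GCG (Ala) — missense.
Codon 4: UCU (Ser) → UUU (Phe) — missense.
Codon 5: AGC (Ser) → UGC (Cys) — missense.
Codon 6: ACG (Thr) → ACA (Thr) — synonymous.
Synonymous: 1 of 6.

1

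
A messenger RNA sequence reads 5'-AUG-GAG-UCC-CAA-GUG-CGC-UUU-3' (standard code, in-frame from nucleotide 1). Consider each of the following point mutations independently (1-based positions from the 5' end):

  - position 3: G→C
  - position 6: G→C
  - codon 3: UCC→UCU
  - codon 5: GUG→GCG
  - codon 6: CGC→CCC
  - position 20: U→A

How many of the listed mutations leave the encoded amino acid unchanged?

1

Codon 1: AUG (Met) → AUC (Ile) — missense.
Codon 2: GAG (Glu) → GAC (Asp) — missense.
Codon 3: UCC (Ser) → UCU (Ser) — synonymous.
Codon 5: GUG (Val) → GCG (Ala) — missense.
Codon 6: CGC (Arg) → CCC (Pro) — missense.
Codon 7: UUU (Phe) → UAU (Tyr) — missense.
Synonymous: 1 of 6.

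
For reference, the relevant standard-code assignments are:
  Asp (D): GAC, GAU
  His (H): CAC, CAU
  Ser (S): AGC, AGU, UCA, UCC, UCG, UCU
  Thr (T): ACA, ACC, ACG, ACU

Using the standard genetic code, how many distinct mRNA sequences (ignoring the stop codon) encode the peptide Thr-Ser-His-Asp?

Thr: 4 codons.
Ser: 6 codons.
His: 2 codons.
Asp: 2 codons.
4 × 6 × 2 × 2 = 96.

96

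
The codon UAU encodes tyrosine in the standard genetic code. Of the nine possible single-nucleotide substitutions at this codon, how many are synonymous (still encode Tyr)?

1

Position 1: none → 0 synonymous.
Position 2: none → 0 synonymous.
Position 3: UAC → 1 synonymous.
Total: 0 + 0 + 1 = 1.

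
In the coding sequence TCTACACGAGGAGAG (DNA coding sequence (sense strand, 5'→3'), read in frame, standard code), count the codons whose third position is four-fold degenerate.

Codon 1 TCT (Ser): third position 4-fold.
Codon 2 ACA (Thr): third position 4-fold.
Codon 3 CGA (Arg): third position 4-fold.
Codon 4 GGA (Gly): third position 4-fold.
Codon 5 GAG (Glu): third position 2-fold.
Four-fold degenerate third positions: 4.

4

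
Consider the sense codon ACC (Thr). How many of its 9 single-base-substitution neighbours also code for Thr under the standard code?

3

Position 1: none → 0 synonymous.
Position 2: none → 0 synonymous.
Position 3: ACU, ACA, ACG → 3 synonymous.
Total: 0 + 0 + 3 = 3.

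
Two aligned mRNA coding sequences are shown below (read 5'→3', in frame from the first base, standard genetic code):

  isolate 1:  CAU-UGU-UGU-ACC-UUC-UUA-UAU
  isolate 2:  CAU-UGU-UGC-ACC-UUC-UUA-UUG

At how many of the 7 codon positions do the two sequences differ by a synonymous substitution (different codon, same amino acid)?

1

Codon 1: CAU His / CAU His — identical.
Codon 2: UGU Cys / UGU Cys — identical.
Codon 3: UGU Cys / UGC Cys — synonymous.
Codon 4: ACC Thr / ACC Thr — identical.
Codon 5: UUC Phe / UUC Phe — identical.
Codon 6: UUA Leu / UUA Leu — identical.
Codon 7: UAU Tyr / UUG Leu — nonsynonymous.
Synonymous differences: 1.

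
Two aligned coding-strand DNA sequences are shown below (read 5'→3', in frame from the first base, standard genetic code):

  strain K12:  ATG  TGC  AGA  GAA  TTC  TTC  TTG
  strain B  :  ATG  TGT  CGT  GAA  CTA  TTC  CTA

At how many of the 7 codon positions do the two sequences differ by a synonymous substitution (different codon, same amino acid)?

3

Codon 1: ATG Met / ATG Met — identical.
Codon 2: TGC Cys / TGT Cys — synonymous.
Codon 3: AGA Arg / CGT Arg — synonymous.
Codon 4: GAA Glu / GAA Glu — identical.
Codon 5: TTC Phe / CTA Leu — nonsynonymous.
Codon 6: TTC Phe / TTC Phe — identical.
Codon 7: TTG Leu / CTA Leu — synonymous.
Synonymous differences: 3.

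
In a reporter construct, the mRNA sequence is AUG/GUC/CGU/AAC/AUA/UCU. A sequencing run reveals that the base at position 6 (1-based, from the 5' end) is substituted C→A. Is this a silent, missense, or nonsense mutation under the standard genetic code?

silent

Position 6 falls in codon 2: GUC → Val.
After the substitution the codon is GUA → Val.
Both encode Val, so the change is synonymous.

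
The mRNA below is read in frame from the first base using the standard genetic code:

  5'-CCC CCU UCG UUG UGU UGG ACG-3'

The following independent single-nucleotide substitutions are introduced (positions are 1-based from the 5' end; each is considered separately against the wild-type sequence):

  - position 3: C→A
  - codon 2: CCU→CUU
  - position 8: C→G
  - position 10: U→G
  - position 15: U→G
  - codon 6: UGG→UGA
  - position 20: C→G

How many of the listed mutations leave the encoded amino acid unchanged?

Codon 1: CCC (Pro) → CCA (Pro) — synonymous.
Codon 2: CCU (Pro) → CUU (Leu) — missense.
Codon 3: UCG (Ser) → UGG (Trp) — missense.
Codon 4: UUG (Leu) → GUG (Val) — missense.
Codon 5: UGU (Cys) → UGG (Trp) — missense.
Codon 6: UGG (Trp) → UGA (Stop) — nonsense.
Codon 7: ACG (Thr) → AGG (Arg) — missense.
Synonymous: 1 of 7.

1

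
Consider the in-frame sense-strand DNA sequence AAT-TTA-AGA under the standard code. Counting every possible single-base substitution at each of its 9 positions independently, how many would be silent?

5

Codon 1 (AAT, Asn): 1 synonymous substitution.
Codon 2 (TTA, Leu): 2 synonymous substitutions.
Codon 3 (AGA, Arg): 2 synonymous substitutions.
Total: 1 + 2 + 2 = 5.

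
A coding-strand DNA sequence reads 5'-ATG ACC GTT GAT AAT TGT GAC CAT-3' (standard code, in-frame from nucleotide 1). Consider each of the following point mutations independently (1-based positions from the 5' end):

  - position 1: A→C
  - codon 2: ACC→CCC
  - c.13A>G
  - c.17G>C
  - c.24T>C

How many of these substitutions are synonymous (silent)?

Codon 1: ATG (Met) → CTG (Leu) — missense.
Codon 2: ACC (Thr) → CCC (Pro) — missense.
Codon 5: AAT (Asn) → GAT (Asp) — missense.
Codon 6: TGT (Cys) → TCT (Ser) — missense.
Codon 8: CAT (His) → CAC (His) — synonymous.
Synonymous: 1 of 5.

1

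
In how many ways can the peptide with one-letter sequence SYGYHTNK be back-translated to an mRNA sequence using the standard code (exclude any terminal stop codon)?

Ser: 6 codons.
Tyr: 2 codons.
Gly: 4 codons.
Tyr: 2 codons.
His: 2 codons.
Thr: 4 codons.
Asn: 2 codons.
Lys: 2 codons.
6 × 2 × 4 × 2 × 2 × 4 × 2 × 2 = 3072.

3072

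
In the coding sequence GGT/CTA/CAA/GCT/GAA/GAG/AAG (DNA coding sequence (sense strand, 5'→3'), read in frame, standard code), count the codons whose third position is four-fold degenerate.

Codon 1 GGT (Gly): third position 4-fold.
Codon 2 CTA (Leu): third position 4-fold.
Codon 3 CAA (Gln): third position 2-fold.
Codon 4 GCT (Ala): third position 4-fold.
Codon 5 GAA (Glu): third position 2-fold.
Codon 6 GAG (Glu): third position 2-fold.
Codon 7 AAG (Lys): third position 2-fold.
Four-fold degenerate third positions: 3.

3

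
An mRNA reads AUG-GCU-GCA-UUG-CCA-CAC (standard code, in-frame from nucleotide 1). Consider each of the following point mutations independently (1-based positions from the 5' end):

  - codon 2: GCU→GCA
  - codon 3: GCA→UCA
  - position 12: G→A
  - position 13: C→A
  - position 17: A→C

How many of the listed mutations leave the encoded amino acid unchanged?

Codon 2: GCU (Ala) → GCA (Ala) — synonymous.
Codon 3: GCA (Ala) → UCA (Ser) — missense.
Codon 4: UUG (Leu) → UUA (Leu) — synonymous.
Codon 5: CCA (Pro) → ACA (Thr) — missense.
Codon 6: CAC (His) → CCC (Pro) — missense.
Synonymous: 2 of 5.

2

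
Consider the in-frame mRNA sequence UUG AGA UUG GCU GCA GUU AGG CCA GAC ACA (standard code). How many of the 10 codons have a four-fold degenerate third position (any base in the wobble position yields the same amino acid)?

5

Codon 1 UUG (Leu): third position 2-fold.
Codon 2 AGA (Arg): third position 2-fold.
Codon 3 UUG (Leu): third position 2-fold.
Codon 4 GCU (Ala): third position 4-fold.
Codon 5 GCA (Ala): third position 4-fold.
Codon 6 GUU (Val): third position 4-fold.
Codon 7 AGG (Arg): third position 2-fold.
Codon 8 CCA (Pro): third position 4-fold.
Codon 9 GAC (Asp): third position 2-fold.
Codon 10 ACA (Thr): third position 4-fold.
Four-fold degenerate third positions: 5.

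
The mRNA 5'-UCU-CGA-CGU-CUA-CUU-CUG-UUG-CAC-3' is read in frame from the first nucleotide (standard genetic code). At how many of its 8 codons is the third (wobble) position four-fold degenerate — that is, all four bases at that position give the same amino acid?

6

Codon 1 UCU (Ser): third position 4-fold.
Codon 2 CGA (Arg): third position 4-fold.
Codon 3 CGU (Arg): third position 4-fold.
Codon 4 CUA (Leu): third position 4-fold.
Codon 5 CUU (Leu): third position 4-fold.
Codon 6 CUG (Leu): third position 4-fold.
Codon 7 UUG (Leu): third position 2-fold.
Codon 8 CAC (His): third position 2-fold.
Four-fold degenerate third positions: 6.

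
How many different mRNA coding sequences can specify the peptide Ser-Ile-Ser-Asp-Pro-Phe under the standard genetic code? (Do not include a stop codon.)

Ser: 6 codons.
Ile: 3 codons.
Ser: 6 codons.
Asp: 2 codons.
Pro: 4 codons.
Phe: 2 codons.
6 × 3 × 6 × 2 × 4 × 2 = 1728.

1728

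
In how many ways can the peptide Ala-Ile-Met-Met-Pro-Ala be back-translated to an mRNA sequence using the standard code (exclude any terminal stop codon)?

Ala: 4 codons.
Ile: 3 codons.
Met: 1 codon.
Met: 1 codon.
Pro: 4 codons.
Ala: 4 codons.
4 × 3 × 1 × 1 × 4 × 4 = 192.

192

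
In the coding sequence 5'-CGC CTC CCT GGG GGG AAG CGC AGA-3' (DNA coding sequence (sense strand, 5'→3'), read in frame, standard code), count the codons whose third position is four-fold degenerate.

6

Codon 1 CGC (Arg): third position 4-fold.
Codon 2 CTC (Leu): third position 4-fold.
Codon 3 CCT (Pro): third position 4-fold.
Codon 4 GGG (Gly): third position 4-fold.
Codon 5 GGG (Gly): third position 4-fold.
Codon 6 AAG (Lys): third position 2-fold.
Codon 7 CGC (Arg): third position 4-fold.
Codon 8 AGA (Arg): third position 2-fold.
Four-fold degenerate third positions: 6.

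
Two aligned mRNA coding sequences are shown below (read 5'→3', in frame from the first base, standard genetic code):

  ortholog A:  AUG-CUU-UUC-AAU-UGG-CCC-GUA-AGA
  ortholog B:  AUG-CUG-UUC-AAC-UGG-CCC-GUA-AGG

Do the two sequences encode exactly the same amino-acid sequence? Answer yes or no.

Codon 1: AUG Met / AUG Met — identical.
Codon 2: CUU Leu / CUG Leu — synonymous.
Codon 3: UUC Phe / UUC Phe — identical.
Codon 4: AAU Asn / AAC Asn — synonymous.
Codon 5: UGG Trp / UGG Trp — identical.
Codon 6: CCC Pro / CCC Pro — identical.
Codon 7: GUA Val / GUA Val — identical.
Codon 8: AGA Arg / AGG Arg — synonymous.
Nonsynonymous differences: 0 → same protein.

yes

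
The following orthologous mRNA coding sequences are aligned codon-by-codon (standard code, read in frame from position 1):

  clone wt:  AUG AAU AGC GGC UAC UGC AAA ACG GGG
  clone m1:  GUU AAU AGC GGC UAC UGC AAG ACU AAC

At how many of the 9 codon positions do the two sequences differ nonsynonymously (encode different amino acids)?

Codon 1: AUG Met / GUU Val — nonsynonymous.
Codon 2: AAU Asn / AAU Asn — identical.
Codon 3: AGC Ser / AGC Ser — identical.
Codon 4: GGC Gly / GGC Gly — identical.
Codon 5: UAC Tyr / UAC Tyr — identical.
Codon 6: UGC Cys / UGC Cys — identical.
Codon 7: AAA Lys / AAG Lys — synonymous.
Codon 8: ACG Thr / ACU Thr — synonymous.
Codon 9: GGG Gly / AAC Asn — nonsynonymous.
Nonsynonymous differences: 2.

2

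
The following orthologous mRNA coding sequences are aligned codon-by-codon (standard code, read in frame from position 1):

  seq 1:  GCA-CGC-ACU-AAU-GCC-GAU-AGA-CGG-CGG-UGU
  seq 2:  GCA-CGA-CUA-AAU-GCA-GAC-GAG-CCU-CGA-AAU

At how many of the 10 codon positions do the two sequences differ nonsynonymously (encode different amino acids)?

Codon 1: GCA Ala / GCA Ala — identical.
Codon 2: CGC Arg / CGA Arg — synonymous.
Codon 3: ACU Thr / CUA Leu — nonsynonymous.
Codon 4: AAU Asn / AAU Asn — identical.
Codon 5: GCC Ala / GCA Ala — synonymous.
Codon 6: GAU Asp / GAC Asp — synonymous.
Codon 7: AGA Arg / GAG Glu — nonsynonymous.
Codon 8: CGG Arg / CCU Pro — nonsynonymous.
Codon 9: CGG Arg / CGA Arg — synonymous.
Codon 10: UGU Cys / AAU Asn — nonsynonymous.
Nonsynonymous differences: 4.

4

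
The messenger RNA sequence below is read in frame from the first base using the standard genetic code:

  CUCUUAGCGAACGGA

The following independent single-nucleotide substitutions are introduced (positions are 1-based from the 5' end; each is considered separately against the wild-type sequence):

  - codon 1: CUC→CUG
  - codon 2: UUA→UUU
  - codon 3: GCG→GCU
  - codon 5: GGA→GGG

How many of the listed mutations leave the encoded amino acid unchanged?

Codon 1: CUC (Leu) → CUG (Leu) — synonymous.
Codon 2: UUA (Leu) → UUU (Phe) — missense.
Codon 3: GCG (Ala) → GCU (Ala) — synonymous.
Codon 5: GGA (Gly) → GGG (Gly) — synonymous.
Synonymous: 3 of 4.

3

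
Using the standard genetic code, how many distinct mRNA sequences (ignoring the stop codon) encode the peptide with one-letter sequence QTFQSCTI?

Gln: 2 codons.
Thr: 4 codons.
Phe: 2 codons.
Gln: 2 codons.
Ser: 6 codons.
Cys: 2 codons.
Thr: 4 codons.
Ile: 3 codons.
2 × 4 × 2 × 2 × 6 × 2 × 4 × 3 = 4608.

4608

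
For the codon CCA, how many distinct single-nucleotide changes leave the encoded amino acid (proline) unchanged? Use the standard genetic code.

Position 1: none → 0 synonymous.
Position 2: none → 0 synonymous.
Position 3: CCU, CCC, CCG → 3 synonymous.
Total: 0 + 0 + 3 = 3.

3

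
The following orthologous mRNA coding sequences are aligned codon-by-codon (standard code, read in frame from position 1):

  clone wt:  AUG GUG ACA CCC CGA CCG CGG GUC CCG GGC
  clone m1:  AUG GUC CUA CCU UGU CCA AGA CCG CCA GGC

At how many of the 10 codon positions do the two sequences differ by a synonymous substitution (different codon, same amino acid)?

5

Codon 1: AUG Met / AUG Met — identical.
Codon 2: GUG Val / GUC Val — synonymous.
Codon 3: ACA Thr / CUA Leu — nonsynonymous.
Codon 4: CCC Pro / CCU Pro — synonymous.
Codon 5: CGA Arg / UGU Cys — nonsynonymous.
Codon 6: CCG Pro / CCA Pro — synonymous.
Codon 7: CGG Arg / AGA Arg — synonymous.
Codon 8: GUC Val / CCG Pro — nonsynonymous.
Codon 9: CCG Pro / CCA Pro — synonymous.
Codon 10: GGC Gly / GGC Gly — identical.
Synonymous differences: 5.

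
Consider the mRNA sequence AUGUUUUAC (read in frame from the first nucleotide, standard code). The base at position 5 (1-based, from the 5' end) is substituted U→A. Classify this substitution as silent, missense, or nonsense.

missense

Position 5 falls in codon 2: UUU → Phe.
After the substitution the codon is UAU → Tyr.
Phe ≠ Tyr, so this is a missense mutation.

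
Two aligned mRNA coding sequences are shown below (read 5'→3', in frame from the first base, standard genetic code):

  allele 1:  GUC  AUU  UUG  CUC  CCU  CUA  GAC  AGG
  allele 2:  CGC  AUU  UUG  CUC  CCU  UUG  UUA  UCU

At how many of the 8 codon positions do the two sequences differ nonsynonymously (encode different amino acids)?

3

Codon 1: GUC Val / CGC Arg — nonsynonymous.
Codon 2: AUU Ile / AUU Ile — identical.
Codon 3: UUG Leu / UUG Leu — identical.
Codon 4: CUC Leu / CUC Leu — identical.
Codon 5: CCU Pro / CCU Pro — identical.
Codon 6: CUA Leu / UUG Leu — synonymous.
Codon 7: GAC Asp / UUA Leu — nonsynonymous.
Codon 8: AGG Arg / UCU Ser — nonsynonymous.
Nonsynonymous differences: 3.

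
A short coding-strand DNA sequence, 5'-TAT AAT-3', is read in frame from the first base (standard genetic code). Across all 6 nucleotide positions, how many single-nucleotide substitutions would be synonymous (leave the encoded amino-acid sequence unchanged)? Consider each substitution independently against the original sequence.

2

Codon 1 (TAT, Tyr): 1 synonymous substitution.
Codon 2 (AAT, Asn): 1 synonymous substitution.
Total: 1 + 1 = 2.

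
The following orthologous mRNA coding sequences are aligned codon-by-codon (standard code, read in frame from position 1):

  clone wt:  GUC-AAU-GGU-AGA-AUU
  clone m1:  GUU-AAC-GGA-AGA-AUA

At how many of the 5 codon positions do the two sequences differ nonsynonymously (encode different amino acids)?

0

Codon 1: GUC Val / GUU Val — synonymous.
Codon 2: AAU Asn / AAC Asn — synonymous.
Codon 3: GGU Gly / GGA Gly — synonymous.
Codon 4: AGA Arg / AGA Arg — identical.
Codon 5: AUU Ile / AUA Ile — synonymous.
Nonsynonymous differences: 0.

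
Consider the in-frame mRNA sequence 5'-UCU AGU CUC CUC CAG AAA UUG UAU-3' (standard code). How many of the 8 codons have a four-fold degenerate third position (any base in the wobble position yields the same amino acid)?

Codon 1 UCU (Ser): third position 4-fold.
Codon 2 AGU (Ser): third position 2-fold.
Codon 3 CUC (Leu): third position 4-fold.
Codon 4 CUC (Leu): third position 4-fold.
Codon 5 CAG (Gln): third position 2-fold.
Codon 6 AAA (Lys): third position 2-fold.
Codon 7 UUG (Leu): third position 2-fold.
Codon 8 UAU (Tyr): third position 2-fold.
Four-fold degenerate third positions: 3.

3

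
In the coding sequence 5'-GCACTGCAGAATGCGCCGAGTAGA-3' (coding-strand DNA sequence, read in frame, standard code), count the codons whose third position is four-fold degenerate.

Codon 1 GCA (Ala): third position 4-fold.
Codon 2 CTG (Leu): third position 4-fold.
Codon 3 CAG (Gln): third position 2-fold.
Codon 4 AAT (Asn): third position 2-fold.
Codon 5 GCG (Ala): third position 4-fold.
Codon 6 CCG (Pro): third position 4-fold.
Codon 7 AGT (Ser): third position 2-fold.
Codon 8 AGA (Arg): third position 2-fold.
Four-fold degenerate third positions: 4.

4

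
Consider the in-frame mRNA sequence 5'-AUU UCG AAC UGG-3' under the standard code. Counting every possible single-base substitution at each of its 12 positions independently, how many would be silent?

6

Codon 1 (AUU, Ile): 2 synonymous substitutions.
Codon 2 (UCG, Ser): 3 synonymous substitutions.
Codon 3 (AAC, Asn): 1 synonymous substitution.
Codon 4 (UGG, Trp): 0 synonymous substitutions.
Total: 2 + 3 + 1 + 0 = 6.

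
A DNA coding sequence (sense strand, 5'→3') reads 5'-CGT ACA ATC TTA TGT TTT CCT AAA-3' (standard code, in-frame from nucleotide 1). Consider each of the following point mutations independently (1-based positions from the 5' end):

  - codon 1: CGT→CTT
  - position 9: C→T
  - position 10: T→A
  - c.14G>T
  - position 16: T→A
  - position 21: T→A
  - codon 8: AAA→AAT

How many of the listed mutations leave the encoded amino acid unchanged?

2

Codon 1: CGT (Arg) → CTT (Leu) — missense.
Codon 3: ATC (Ile) → ATT (Ile) — synonymous.
Codon 4: TTA (Leu) → ATA (Ile) — missense.
Codon 5: TGT (Cys) → TTT (Phe) — missense.
Codon 6: TTT (Phe) → ATT (Ile) — missense.
Codon 7: CCT (Pro) → CCA (Pro) — synonymous.
Codon 8: AAA (Lys) → AAT (Asn) — missense.
Synonymous: 2 of 7.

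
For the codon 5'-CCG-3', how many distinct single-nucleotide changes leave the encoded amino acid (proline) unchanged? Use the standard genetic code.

3

Position 1: none → 0 synonymous.
Position 2: none → 0 synonymous.
Position 3: CCU, CCC, CCA → 3 synonymous.
Total: 0 + 0 + 3 = 3.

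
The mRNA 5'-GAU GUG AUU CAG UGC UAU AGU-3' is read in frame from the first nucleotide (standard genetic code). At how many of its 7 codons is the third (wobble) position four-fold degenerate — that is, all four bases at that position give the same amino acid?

1

Codon 1 GAU (Asp): third position 2-fold.
Codon 2 GUG (Val): third position 4-fold.
Codon 3 AUU (Ile): third position 3-fold.
Codon 4 CAG (Gln): third position 2-fold.
Codon 5 UGC (Cys): third position 2-fold.
Codon 6 UAU (Tyr): third position 2-fold.
Codon 7 AGU (Ser): third position 2-fold.
Four-fold degenerate third positions: 1.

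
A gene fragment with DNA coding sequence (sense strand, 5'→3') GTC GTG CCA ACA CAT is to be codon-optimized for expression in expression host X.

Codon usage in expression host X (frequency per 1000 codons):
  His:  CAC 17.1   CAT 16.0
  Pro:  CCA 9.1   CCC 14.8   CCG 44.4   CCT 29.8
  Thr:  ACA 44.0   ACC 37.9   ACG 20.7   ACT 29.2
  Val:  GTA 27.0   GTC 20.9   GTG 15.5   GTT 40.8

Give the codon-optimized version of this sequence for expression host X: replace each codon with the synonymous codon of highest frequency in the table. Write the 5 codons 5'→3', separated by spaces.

GTT GTT CCG ACA CAC

Codon 1 (Val): best is GTT at 40.8.
Codon 2 (Val): best is GTT at 40.8.
Codon 3 (Pro): best is CCG at 44.4.
Codon 4 (Thr): best is ACA at 44.0.
Codon 5 (His): best is CAC at 17.1.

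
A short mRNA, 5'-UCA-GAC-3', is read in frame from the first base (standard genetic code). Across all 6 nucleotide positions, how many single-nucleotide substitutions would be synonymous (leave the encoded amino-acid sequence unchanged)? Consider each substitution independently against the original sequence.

4

Codon 1 (UCA, Ser): 3 synonymous substitutions.
Codon 2 (GAC, Asp): 1 synonymous substitution.
Total: 3 + 1 = 4.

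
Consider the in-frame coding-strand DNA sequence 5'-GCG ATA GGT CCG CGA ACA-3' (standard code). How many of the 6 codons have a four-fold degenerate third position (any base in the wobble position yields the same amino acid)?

5

Codon 1 GCG (Ala): third position 4-fold.
Codon 2 ATA (Ile): third position 3-fold.
Codon 3 GGT (Gly): third position 4-fold.
Codon 4 CCG (Pro): third position 4-fold.
Codon 5 CGA (Arg): third position 4-fold.
Codon 6 ACA (Thr): third position 4-fold.
Four-fold degenerate third positions: 5.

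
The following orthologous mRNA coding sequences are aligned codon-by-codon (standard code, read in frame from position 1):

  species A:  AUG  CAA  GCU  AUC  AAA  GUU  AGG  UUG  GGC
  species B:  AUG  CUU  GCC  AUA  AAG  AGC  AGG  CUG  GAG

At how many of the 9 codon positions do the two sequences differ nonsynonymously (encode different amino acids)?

Codon 1: AUG Met / AUG Met — identical.
Codon 2: CAA Gln / CUU Leu — nonsynonymous.
Codon 3: GCU Ala / GCC Ala — synonymous.
Codon 4: AUC Ile / AUA Ile — synonymous.
Codon 5: AAA Lys / AAG Lys — synonymous.
Codon 6: GUU Val / AGC Ser — nonsynonymous.
Codon 7: AGG Arg / AGG Arg — identical.
Codon 8: UUG Leu / CUG Leu — synonymous.
Codon 9: GGC Gly / GAG Glu — nonsynonymous.
Nonsynonymous differences: 3.

3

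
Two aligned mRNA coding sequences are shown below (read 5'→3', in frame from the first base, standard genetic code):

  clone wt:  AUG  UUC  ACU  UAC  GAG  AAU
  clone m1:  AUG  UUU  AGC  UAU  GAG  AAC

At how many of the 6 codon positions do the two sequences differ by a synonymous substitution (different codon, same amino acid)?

3

Codon 1: AUG Met / AUG Met — identical.
Codon 2: UUC Phe / UUU Phe — synonymous.
Codon 3: ACU Thr / AGC Ser — nonsynonymous.
Codon 4: UAC Tyr / UAU Tyr — synonymous.
Codon 5: GAG Glu / GAG Glu — identical.
Codon 6: AAU Asn / AAC Asn — synonymous.
Synonymous differences: 3.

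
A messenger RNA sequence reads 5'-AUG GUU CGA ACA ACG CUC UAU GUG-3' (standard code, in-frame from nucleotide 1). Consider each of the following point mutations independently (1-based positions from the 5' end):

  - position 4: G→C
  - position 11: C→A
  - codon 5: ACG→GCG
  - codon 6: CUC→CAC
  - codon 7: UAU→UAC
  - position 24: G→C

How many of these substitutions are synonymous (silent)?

2

Codon 2: GUU (Val) → CUU (Leu) — missense.
Codon 4: ACA (Thr) → AAA (Lys) — missense.
Codon 5: ACG (Thr) → GCG (Ala) — missense.
Codon 6: CUC (Leu) → CAC (His) — missense.
Codon 7: UAU (Tyr) → UAC (Tyr) — synonymous.
Codon 8: GUG (Val) → GUC (Val) — synonymous.
Synonymous: 2 of 6.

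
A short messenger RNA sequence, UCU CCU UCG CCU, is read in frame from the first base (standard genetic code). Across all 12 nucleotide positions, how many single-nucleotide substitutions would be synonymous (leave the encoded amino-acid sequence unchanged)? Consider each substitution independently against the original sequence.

12

Codon 1 (UCU, Ser): 3 synonymous substitutions.
Codon 2 (CCU, Pro): 3 synonymous substitutions.
Codon 3 (UCG, Ser): 3 synonymous substitutions.
Codon 4 (CCU, Pro): 3 synonymous substitutions.
Total: 3 + 3 + 3 + 3 = 12.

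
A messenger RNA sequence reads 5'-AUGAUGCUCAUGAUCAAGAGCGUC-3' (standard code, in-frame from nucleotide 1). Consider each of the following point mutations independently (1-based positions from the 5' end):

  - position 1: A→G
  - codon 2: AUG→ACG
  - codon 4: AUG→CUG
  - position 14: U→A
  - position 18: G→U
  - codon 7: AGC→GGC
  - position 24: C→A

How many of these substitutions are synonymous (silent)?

Codon 1: AUG (Met) → GUG (Val) — missense.
Codon 2: AUG (Met) → ACG (Thr) — missense.
Codon 4: AUG (Met) → CUG (Leu) — missense.
Codon 5: AUC (Ile) → AAC (Asn) — missense.
Codon 6: AAG (Lys) → AAU (Asn) — missense.
Codon 7: AGC (Ser) → GGC (Gly) — missense.
Codon 8: GUC (Val) → GUA (Val) — synonymous.
Synonymous: 1 of 7.

1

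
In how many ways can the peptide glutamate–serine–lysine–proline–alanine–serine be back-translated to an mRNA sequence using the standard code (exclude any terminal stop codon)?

Glu: 2 codons.
Ser: 6 codons.
Lys: 2 codons.
Pro: 4 codons.
Ala: 4 codons.
Ser: 6 codons.
2 × 6 × 2 × 4 × 4 × 6 = 2304.

2304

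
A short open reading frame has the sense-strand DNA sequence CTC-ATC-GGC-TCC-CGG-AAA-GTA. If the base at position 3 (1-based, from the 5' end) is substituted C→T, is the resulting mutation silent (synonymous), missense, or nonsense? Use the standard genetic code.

Position 3 falls in codon 1: CTC → Leu.
After the substitution the codon is CTT → Leu.
Both encode Leu, so the change is synonymous.

silent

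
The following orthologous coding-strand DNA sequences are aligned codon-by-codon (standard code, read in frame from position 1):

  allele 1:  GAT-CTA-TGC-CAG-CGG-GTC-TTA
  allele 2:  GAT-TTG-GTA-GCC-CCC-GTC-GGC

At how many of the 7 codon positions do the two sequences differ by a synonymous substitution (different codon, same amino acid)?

1

Codon 1: GAT Asp / GAT Asp — identical.
Codon 2: CTA Leu / TTG Leu — synonymous.
Codon 3: TGC Cys / GTA Val — nonsynonymous.
Codon 4: CAG Gln / GCC Ala — nonsynonymous.
Codon 5: CGG Arg / CCC Pro — nonsynonymous.
Codon 6: GTC Val / GTC Val — identical.
Codon 7: TTA Leu / GGC Gly — nonsynonymous.
Synonymous differences: 1.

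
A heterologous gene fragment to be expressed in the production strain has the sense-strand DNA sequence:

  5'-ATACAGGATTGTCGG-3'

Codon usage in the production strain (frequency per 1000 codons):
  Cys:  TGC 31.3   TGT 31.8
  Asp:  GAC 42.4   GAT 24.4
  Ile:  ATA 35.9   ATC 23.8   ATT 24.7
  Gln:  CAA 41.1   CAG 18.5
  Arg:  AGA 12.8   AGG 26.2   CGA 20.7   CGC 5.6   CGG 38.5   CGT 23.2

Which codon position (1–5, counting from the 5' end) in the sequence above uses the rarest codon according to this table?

2

Codon 1 ATA (Ile): 35.9 per 1000.
Codon 2 CAG (Gln): 18.5 per 1000.
Codon 3 GAT (Asp): 24.4 per 1000.
Codon 4 TGT (Cys): 31.8 per 1000.
Codon 5 CGG (Arg): 38.5 per 1000.
Lowest frequency is 18.5 at codon 2.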